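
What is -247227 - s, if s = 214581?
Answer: -461808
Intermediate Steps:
-247227 - s = -247227 - 1*214581 = -247227 - 214581 = -461808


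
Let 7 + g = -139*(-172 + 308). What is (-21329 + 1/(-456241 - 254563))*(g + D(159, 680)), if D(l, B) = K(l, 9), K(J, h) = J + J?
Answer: 281883611246581/710804 ≈ 3.9657e+8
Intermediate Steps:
K(J, h) = 2*J
D(l, B) = 2*l
g = -18911 (g = -7 - 139*(-172 + 308) = -7 - 139*136 = -7 - 18904 = -18911)
(-21329 + 1/(-456241 - 254563))*(g + D(159, 680)) = (-21329 + 1/(-456241 - 254563))*(-18911 + 2*159) = (-21329 + 1/(-710804))*(-18911 + 318) = (-21329 - 1/710804)*(-18593) = -15160738517/710804*(-18593) = 281883611246581/710804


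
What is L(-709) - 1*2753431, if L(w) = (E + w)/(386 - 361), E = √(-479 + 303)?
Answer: -68836484/25 + 4*I*√11/25 ≈ -2.7535e+6 + 0.53066*I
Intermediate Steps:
E = 4*I*√11 (E = √(-176) = 4*I*√11 ≈ 13.266*I)
L(w) = w/25 + 4*I*√11/25 (L(w) = (4*I*√11 + w)/(386 - 361) = (w + 4*I*√11)/25 = (w + 4*I*√11)*(1/25) = w/25 + 4*I*√11/25)
L(-709) - 1*2753431 = ((1/25)*(-709) + 4*I*√11/25) - 1*2753431 = (-709/25 + 4*I*√11/25) - 2753431 = -68836484/25 + 4*I*√11/25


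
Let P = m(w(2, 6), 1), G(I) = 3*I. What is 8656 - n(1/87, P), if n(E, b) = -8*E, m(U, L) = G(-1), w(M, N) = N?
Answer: 753080/87 ≈ 8656.1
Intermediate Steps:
m(U, L) = -3 (m(U, L) = 3*(-1) = -3)
P = -3
8656 - n(1/87, P) = 8656 - (-8)/87 = 8656 - 1*(-8/87) = 8656 + 8/87 = 753080/87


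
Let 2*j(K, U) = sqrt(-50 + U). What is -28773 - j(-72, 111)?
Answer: -28773 - sqrt(61)/2 ≈ -28777.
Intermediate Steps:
j(K, U) = sqrt(-50 + U)/2
-28773 - j(-72, 111) = -28773 - sqrt(-50 + 111)/2 = -28773 - sqrt(61)/2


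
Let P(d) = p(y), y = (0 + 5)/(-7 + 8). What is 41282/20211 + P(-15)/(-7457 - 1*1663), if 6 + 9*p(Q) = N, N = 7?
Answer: 1129468783/552972960 ≈ 2.0425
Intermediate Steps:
y = 5 (y = 5/1 = 5*1 = 5)
p(Q) = ⅑ (p(Q) = -⅔ + (⅑)*7 = -⅔ + 7/9 = ⅑)
P(d) = ⅑
41282/20211 + P(-15)/(-7457 - 1*1663) = 41282/20211 + 1/(9*(-7457 - 1*1663)) = 41282*(1/20211) + 1/(9*(-7457 - 1663)) = 41282/20211 + (⅑)/(-9120) = 41282/20211 + (⅑)*(-1/9120) = 41282/20211 - 1/82080 = 1129468783/552972960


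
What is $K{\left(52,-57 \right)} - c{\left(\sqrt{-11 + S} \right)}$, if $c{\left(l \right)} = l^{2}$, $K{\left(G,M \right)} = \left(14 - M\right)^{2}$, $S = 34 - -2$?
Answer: $5016$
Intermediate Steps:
$S = 36$ ($S = 34 + 2 = 36$)
$K{\left(52,-57 \right)} - c{\left(\sqrt{-11 + S} \right)} = \left(-14 - 57\right)^{2} - \left(\sqrt{-11 + 36}\right)^{2} = \left(-71\right)^{2} - \left(\sqrt{25}\right)^{2} = 5041 - 5^{2} = 5041 - 25 = 5016$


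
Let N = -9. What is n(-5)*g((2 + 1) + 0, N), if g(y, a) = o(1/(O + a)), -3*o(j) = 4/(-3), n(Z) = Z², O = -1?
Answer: 100/9 ≈ 11.111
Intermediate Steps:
o(j) = 4/9 (o(j) = -4/(3*(-3)) = -4*(-1)/(3*3) = -⅓*(-4/3) = 4/9)
g(y, a) = 4/9
n(-5)*g((2 + 1) + 0, N) = (-5)²*(4/9) = 25*(4/9) = 100/9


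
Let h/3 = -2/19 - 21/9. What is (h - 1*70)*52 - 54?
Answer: -77414/19 ≈ -4074.4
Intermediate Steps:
h = -139/19 (h = 3*(-2/19 - 21/9) = 3*(-2*1/19 - 21*1/9) = 3*(-2/19 - 7/3) = 3*(-139/57) = -139/19 ≈ -7.3158)
(h - 1*70)*52 - 54 = (-139/19 - 1*70)*52 - 54 = (-139/19 - 70)*52 - 54 = -1469/19*52 - 54 = -76388/19 - 54 = -77414/19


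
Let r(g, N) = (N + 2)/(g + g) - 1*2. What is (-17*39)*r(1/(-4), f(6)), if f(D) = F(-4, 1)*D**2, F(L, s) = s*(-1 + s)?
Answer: 3978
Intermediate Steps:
f(D) = 0 (f(D) = (1*(-1 + 1))*D**2 = (1*0)*D**2 = 0*D**2 = 0)
r(g, N) = -2 + (2 + N)/(2*g) (r(g, N) = (2 + N)/((2*g)) - 2 = (2 + N)*(1/(2*g)) - 2 = (2 + N)/(2*g) - 2 = -2 + (2 + N)/(2*g))
(-17*39)*r(1/(-4), f(6)) = (-17*39)*((2 + 0 - 4/(-4))/(2*(1/(-4)))) = -663*(2 + 0 - 4*(-1/4))/(2*(-1/4)) = -663*(-4)*(2 + 0 + 1)/2 = -663*(-4)*3/2 = -663*(-6) = 3978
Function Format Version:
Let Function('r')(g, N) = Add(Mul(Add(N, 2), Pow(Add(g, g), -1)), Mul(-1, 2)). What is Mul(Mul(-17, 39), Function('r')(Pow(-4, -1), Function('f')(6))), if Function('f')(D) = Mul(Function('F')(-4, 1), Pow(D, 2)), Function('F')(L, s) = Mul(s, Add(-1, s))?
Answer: 3978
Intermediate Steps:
Function('f')(D) = 0 (Function('f')(D) = Mul(Mul(1, Add(-1, 1)), Pow(D, 2)) = Mul(Mul(1, 0), Pow(D, 2)) = Mul(0, Pow(D, 2)) = 0)
Function('r')(g, N) = Add(-2, Mul(Rational(1, 2), Pow(g, -1), Add(2, N))) (Function('r')(g, N) = Add(Mul(Add(2, N), Pow(Mul(2, g), -1)), -2) = Add(Mul(Add(2, N), Mul(Rational(1, 2), Pow(g, -1))), -2) = Add(Mul(Rational(1, 2), Pow(g, -1), Add(2, N)), -2) = Add(-2, Mul(Rational(1, 2), Pow(g, -1), Add(2, N))))
Mul(Mul(-17, 39), Function('r')(Pow(-4, -1), Function('f')(6))) = Mul(Mul(-17, 39), Mul(Rational(1, 2), Pow(Pow(-4, -1), -1), Add(2, 0, Mul(-4, Pow(-4, -1))))) = Mul(-663, Mul(Rational(1, 2), Pow(Rational(-1, 4), -1), Add(2, 0, Mul(-4, Rational(-1, 4))))) = Mul(-663, Mul(Rational(1, 2), -4, Add(2, 0, 1))) = Mul(-663, Mul(Rational(1, 2), -4, 3)) = Mul(-663, -6) = 3978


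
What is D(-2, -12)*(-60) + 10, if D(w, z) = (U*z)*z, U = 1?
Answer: -8630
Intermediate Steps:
D(w, z) = z² (D(w, z) = (1*z)*z = z*z = z²)
D(-2, -12)*(-60) + 10 = (-12)²*(-60) + 10 = 144*(-60) + 10 = -8640 + 10 = -8630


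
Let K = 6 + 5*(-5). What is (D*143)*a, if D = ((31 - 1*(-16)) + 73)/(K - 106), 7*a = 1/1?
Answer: -3432/175 ≈ -19.611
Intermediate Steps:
K = -19 (K = 6 - 25 = -19)
a = 1/7 (a = (1/7)/1 = (1/7)*1 = 1/7 ≈ 0.14286)
D = -24/25 (D = ((31 - 1*(-16)) + 73)/(-19 - 106) = ((31 + 16) + 73)/(-125) = (47 + 73)*(-1/125) = 120*(-1/125) = -24/25 ≈ -0.96000)
(D*143)*a = -24/25*143*(1/7) = -3432/25*1/7 = -3432/175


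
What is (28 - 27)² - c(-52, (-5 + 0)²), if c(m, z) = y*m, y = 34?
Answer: 1769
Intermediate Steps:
c(m, z) = 34*m
(28 - 27)² - c(-52, (-5 + 0)²) = (28 - 27)² - 34*(-52) = 1² - 1*(-1768) = 1 + 1768 = 1769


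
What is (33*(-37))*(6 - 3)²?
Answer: -10989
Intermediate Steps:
(33*(-37))*(6 - 3)² = -1221*3² = -1221*9 = -10989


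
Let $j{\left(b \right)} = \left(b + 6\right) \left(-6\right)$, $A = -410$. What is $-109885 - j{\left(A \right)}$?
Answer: $-112309$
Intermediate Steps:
$j{\left(b \right)} = -36 - 6 b$ ($j{\left(b \right)} = \left(6 + b\right) \left(-6\right) = -36 - 6 b$)
$-109885 - j{\left(A \right)} = -109885 - \left(-36 - -2460\right) = -109885 - \left(-36 + 2460\right) = -109885 - 2424 = -112309$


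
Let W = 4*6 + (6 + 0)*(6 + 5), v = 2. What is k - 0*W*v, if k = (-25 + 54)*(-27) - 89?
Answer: -872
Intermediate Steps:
W = 90 (W = 24 + 6*11 = 24 + 66 = 90)
k = -872 (k = 29*(-27) - 89 = -783 - 89 = -872)
k - 0*W*v = -872 - 0*90*2 = -872 - 0*2 = -872 - 1*0 = -872 + 0 = -872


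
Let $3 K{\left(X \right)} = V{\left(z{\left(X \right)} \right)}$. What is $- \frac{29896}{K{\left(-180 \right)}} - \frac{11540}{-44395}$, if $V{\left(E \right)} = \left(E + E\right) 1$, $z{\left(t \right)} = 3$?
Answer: $- \frac{132720984}{8879} \approx -14948.0$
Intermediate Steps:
$V{\left(E \right)} = 2 E$ ($V{\left(E \right)} = 2 E 1 = 2 E$)
$K{\left(X \right)} = 2$ ($K{\left(X \right)} = \frac{2 \cdot 3}{3} = \frac{1}{3} \cdot 6 = 2$)
$- \frac{29896}{K{\left(-180 \right)}} - \frac{11540}{-44395} = - \frac{29896}{2} - \frac{11540}{-44395} = \left(-29896\right) \frac{1}{2} - - \frac{2308}{8879} = -14948 + \frac{2308}{8879} = - \frac{132720984}{8879}$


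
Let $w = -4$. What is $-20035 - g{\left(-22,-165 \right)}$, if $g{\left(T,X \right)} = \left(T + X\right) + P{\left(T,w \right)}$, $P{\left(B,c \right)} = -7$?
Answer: $-19841$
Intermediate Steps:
$g{\left(T,X \right)} = -7 + T + X$ ($g{\left(T,X \right)} = \left(T + X\right) - 7 = -7 + T + X$)
$-20035 - g{\left(-22,-165 \right)} = -20035 - \left(-7 - 22 - 165\right) = -20035 - -194 = -20035 + 194 = -19841$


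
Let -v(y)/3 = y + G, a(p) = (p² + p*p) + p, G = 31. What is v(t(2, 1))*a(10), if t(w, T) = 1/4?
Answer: -39375/2 ≈ -19688.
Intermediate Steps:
t(w, T) = ¼
a(p) = p + 2*p² (a(p) = (p² + p²) + p = 2*p² + p = p + 2*p²)
v(y) = -93 - 3*y (v(y) = -3*(y + 31) = -3*(31 + y) = -93 - 3*y)
v(t(2, 1))*a(10) = (-93 - 3*¼)*(10*(1 + 2*10)) = (-93 - ¾)*(10*(1 + 20)) = -1875*21/2 = -375/4*210 = -39375/2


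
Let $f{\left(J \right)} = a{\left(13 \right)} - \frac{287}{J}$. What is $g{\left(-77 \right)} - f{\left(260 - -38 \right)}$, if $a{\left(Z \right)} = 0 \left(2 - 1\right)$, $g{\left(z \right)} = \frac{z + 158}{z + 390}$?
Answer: $\frac{113969}{93274} \approx 1.2219$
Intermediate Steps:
$g{\left(z \right)} = \frac{158 + z}{390 + z}$
$a{\left(Z \right)} = 0$ ($a{\left(Z \right)} = 0 \cdot 1 = 0$)
$f{\left(J \right)} = - \frac{287}{J}$ ($f{\left(J \right)} = 0 - \frac{287}{J} = - \frac{287}{J}$)
$g{\left(-77 \right)} - f{\left(260 - -38 \right)} = \frac{158 - 77}{390 - 77} - - \frac{287}{260 - -38} = \frac{1}{313} \cdot 81 - - \frac{287}{260 + 38} = \frac{1}{313} \cdot 81 - - \frac{287}{298} = \frac{81}{313} - \left(-287\right) \frac{1}{298} = \frac{81}{313} - - \frac{287}{298} = \frac{81}{313} + \frac{287}{298} = \frac{113969}{93274}$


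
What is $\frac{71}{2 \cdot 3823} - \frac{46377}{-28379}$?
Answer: $\frac{356613451}{216985834} \approx 1.6435$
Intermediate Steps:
$\frac{71}{2 \cdot 3823} - \frac{46377}{-28379} = \frac{71}{7646} - - \frac{46377}{28379} = 71 \cdot \frac{1}{7646} + \frac{46377}{28379} = \frac{71}{7646} + \frac{46377}{28379} = \frac{356613451}{216985834}$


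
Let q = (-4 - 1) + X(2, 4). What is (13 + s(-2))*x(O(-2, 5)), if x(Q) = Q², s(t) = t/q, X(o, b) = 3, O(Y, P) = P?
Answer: 350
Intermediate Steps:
q = -2 (q = (-4 - 1) + 3 = -5 + 3 = -2)
s(t) = -t/2 (s(t) = t/(-2) = t*(-½) = -t/2)
(13 + s(-2))*x(O(-2, 5)) = (13 - ½*(-2))*5² = (13 + 1)*25 = 14*25 = 350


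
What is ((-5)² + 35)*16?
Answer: 960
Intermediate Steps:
((-5)² + 35)*16 = (25 + 35)*16 = 60*16 = 960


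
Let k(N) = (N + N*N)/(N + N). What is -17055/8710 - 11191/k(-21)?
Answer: 4865153/4355 ≈ 1117.1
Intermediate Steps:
k(N) = (N + N²)/(2*N) (k(N) = (N + N²)/((2*N)) = (N + N²)*(1/(2*N)) = (N + N²)/(2*N))
-17055/8710 - 11191/k(-21) = -17055/8710 - 11191/(½ + (½)*(-21)) = -17055*1/8710 - 11191/(½ - 21/2) = -3411/1742 - 11191/(-10) = -3411/1742 - 11191*(-⅒) = -3411/1742 + 11191/10 = 4865153/4355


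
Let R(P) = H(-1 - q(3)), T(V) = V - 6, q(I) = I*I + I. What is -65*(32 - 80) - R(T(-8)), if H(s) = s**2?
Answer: 2951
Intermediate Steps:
q(I) = I + I**2 (q(I) = I**2 + I = I + I**2)
T(V) = -6 + V
R(P) = 169 (R(P) = (-1 - 3*(1 + 3))**2 = (-1 - 3*4)**2 = (-1 - 1*12)**2 = (-1 - 12)**2 = (-13)**2 = 169)
-65*(32 - 80) - R(T(-8)) = -65*(32 - 80) - 1*169 = -65*(-48) - 169 = 3120 - 169 = 2951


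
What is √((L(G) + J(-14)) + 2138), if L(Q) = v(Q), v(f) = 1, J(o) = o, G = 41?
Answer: 5*√85 ≈ 46.098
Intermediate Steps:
L(Q) = 1
√((L(G) + J(-14)) + 2138) = √((1 - 14) + 2138) = √(-13 + 2138) = √2125 = 5*√85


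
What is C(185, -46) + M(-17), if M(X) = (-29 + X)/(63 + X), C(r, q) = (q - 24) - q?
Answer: -25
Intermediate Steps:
C(r, q) = -24 (C(r, q) = (-24 + q) - q = -24)
M(X) = (-29 + X)/(63 + X)
C(185, -46) + M(-17) = -24 + (-29 - 17)/(63 - 17) = -24 - 46/46 = -24 + (1/46)*(-46) = -24 - 1 = -25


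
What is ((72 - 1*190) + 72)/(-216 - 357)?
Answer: 46/573 ≈ 0.080279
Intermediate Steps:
((72 - 1*190) + 72)/(-216 - 357) = ((72 - 190) + 72)/(-573) = (-118 + 72)*(-1/573) = -46*(-1/573) = 46/573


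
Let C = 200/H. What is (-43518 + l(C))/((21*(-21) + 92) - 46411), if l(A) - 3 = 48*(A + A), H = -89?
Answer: 111201/118904 ≈ 0.93522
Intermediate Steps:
C = -200/89 (C = 200/(-89) = 200*(-1/89) = -200/89 ≈ -2.2472)
l(A) = 3 + 96*A (l(A) = 3 + 48*(A + A) = 3 + 48*(2*A) = 3 + 96*A)
(-43518 + l(C))/((21*(-21) + 92) - 46411) = (-43518 + (3 + 96*(-200/89)))/((21*(-21) + 92) - 46411) = (-43518 + (3 - 19200/89))/((-441 + 92) - 46411) = (-43518 - 18933/89)/(-349 - 46411) = -3892035/89/(-46760) = -3892035/89*(-1/46760) = 111201/118904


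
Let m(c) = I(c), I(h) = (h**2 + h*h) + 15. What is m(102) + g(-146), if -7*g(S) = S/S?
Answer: 145760/7 ≈ 20823.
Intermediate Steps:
g(S) = -1/7 (g(S) = -S/(7*S) = -1/7*1 = -1/7)
I(h) = 15 + 2*h**2 (I(h) = (h**2 + h**2) + 15 = 2*h**2 + 15 = 15 + 2*h**2)
m(c) = 15 + 2*c**2
m(102) + g(-146) = (15 + 2*102**2) - 1/7 = (15 + 2*10404) - 1/7 = (15 + 20808) - 1/7 = 20823 - 1/7 = 145760/7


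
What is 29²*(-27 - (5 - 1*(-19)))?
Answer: -42891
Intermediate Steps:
29²*(-27 - (5 - 1*(-19))) = 841*(-27 - (5 + 19)) = 841*(-27 - 1*24) = 841*(-27 - 24) = 841*(-51) = -42891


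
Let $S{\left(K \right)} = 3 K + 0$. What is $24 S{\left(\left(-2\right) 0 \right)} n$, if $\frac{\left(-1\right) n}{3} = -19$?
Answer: $0$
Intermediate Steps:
$S{\left(K \right)} = 3 K$
$n = 57$ ($n = \left(-3\right) \left(-19\right) = 57$)
$24 S{\left(\left(-2\right) 0 \right)} n = 24 \cdot 3 \left(\left(-2\right) 0\right) 57 = 24 \cdot 3 \cdot 0 \cdot 57 = 24 \cdot 0 \cdot 57 = 0 \cdot 57 = 0$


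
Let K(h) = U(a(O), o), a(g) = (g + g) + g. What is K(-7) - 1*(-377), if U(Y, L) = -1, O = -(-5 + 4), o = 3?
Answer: 376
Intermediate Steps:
O = 1 (O = -1*(-1) = 1)
a(g) = 3*g (a(g) = 2*g + g = 3*g)
K(h) = -1
K(-7) - 1*(-377) = -1 - 1*(-377) = -1 + 377 = 376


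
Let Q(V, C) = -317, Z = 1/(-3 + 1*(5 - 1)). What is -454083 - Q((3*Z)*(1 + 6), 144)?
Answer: -453766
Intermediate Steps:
Z = 1 (Z = 1/(-3 + 1*4) = 1/(-3 + 4) = 1/1 = 1)
-454083 - Q((3*Z)*(1 + 6), 144) = -454083 - 1*(-317) = -454083 + 317 = -453766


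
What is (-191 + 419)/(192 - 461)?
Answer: -228/269 ≈ -0.84758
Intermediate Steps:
(-191 + 419)/(192 - 461) = 228/(-269) = 228*(-1/269) = -228/269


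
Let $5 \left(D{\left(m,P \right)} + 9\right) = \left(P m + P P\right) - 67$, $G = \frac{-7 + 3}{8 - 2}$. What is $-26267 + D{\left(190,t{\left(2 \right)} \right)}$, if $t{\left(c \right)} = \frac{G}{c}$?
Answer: $- \frac{1183592}{45} \approx -26302.0$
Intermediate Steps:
$G = - \frac{2}{3}$ ($G = - \frac{4}{6} = \left(-4\right) \frac{1}{6} = - \frac{2}{3} \approx -0.66667$)
$t{\left(c \right)} = - \frac{2}{3 c}$
$D{\left(m,P \right)} = - \frac{112}{5} + \frac{P^{2}}{5} + \frac{P m}{5}$ ($D{\left(m,P \right)} = -9 + \frac{\left(P m + P P\right) - 67}{5} = -9 + \frac{\left(P m + P^{2}\right) - 67}{5} = -9 + \frac{\left(P^{2} + P m\right) - 67}{5} = -9 + \frac{-67 + P^{2} + P m}{5} = -9 + \left(- \frac{67}{5} + \frac{P^{2}}{5} + \frac{P m}{5}\right) = - \frac{112}{5} + \frac{P^{2}}{5} + \frac{P m}{5}$)
$-26267 + D{\left(190,t{\left(2 \right)} \right)} = -26267 + \left(- \frac{112}{5} + \frac{\left(- \frac{2}{3 \cdot 2}\right)^{2}}{5} + \frac{1}{5} \left(- \frac{2}{3 \cdot 2}\right) 190\right) = -26267 + \left(- \frac{112}{5} + \frac{\left(\left(- \frac{2}{3}\right) \frac{1}{2}\right)^{2}}{5} + \frac{1}{5} \left(\left(- \frac{2}{3}\right) \frac{1}{2}\right) 190\right) = -26267 + \left(- \frac{112}{5} + \frac{\left(- \frac{1}{3}\right)^{2}}{5} + \frac{1}{5} \left(- \frac{1}{3}\right) 190\right) = -26267 - \frac{1577}{45} = - \frac{1183592}{45}$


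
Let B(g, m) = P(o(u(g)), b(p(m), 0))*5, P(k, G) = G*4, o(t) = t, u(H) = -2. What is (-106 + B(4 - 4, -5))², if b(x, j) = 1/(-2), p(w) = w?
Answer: 13456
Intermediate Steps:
b(x, j) = -½
P(k, G) = 4*G
B(g, m) = -10 (B(g, m) = (4*(-½))*5 = -2*5 = -10)
(-106 + B(4 - 4, -5))² = (-106 - 10)² = (-116)² = 13456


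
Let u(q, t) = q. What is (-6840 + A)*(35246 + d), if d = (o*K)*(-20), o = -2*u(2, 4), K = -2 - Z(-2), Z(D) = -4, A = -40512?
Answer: -1676544912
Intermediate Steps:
K = 2 (K = -2 - 1*(-4) = -2 + 4 = 2)
o = -4 (o = -2*2 = -4)
d = 160 (d = -4*2*(-20) = -8*(-20) = 160)
(-6840 + A)*(35246 + d) = (-6840 - 40512)*(35246 + 160) = -47352*35406 = -1676544912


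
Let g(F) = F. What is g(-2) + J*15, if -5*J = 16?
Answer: -50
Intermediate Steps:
J = -16/5 (J = -⅕*16 = -16/5 ≈ -3.2000)
g(-2) + J*15 = -2 - 16/5*15 = -2 - 48 = -50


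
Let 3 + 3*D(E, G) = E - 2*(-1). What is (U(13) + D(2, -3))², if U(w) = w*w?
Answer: 258064/9 ≈ 28674.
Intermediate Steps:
D(E, G) = -⅓ + E/3 (D(E, G) = -1 + (E - 2*(-1))/3 = -1 + (E + 2)/3 = -1 + (2 + E)/3 = -1 + (⅔ + E/3) = -⅓ + E/3)
U(w) = w²
(U(13) + D(2, -3))² = (13² + (-⅓ + (⅓)*2))² = (169 + (-⅓ + ⅔))² = (169 + ⅓)² = (508/3)² = 258064/9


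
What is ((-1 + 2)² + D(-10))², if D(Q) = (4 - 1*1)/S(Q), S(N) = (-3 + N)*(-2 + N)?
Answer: 2809/2704 ≈ 1.0388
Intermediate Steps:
D(Q) = 3/(6 + Q² - 5*Q) (D(Q) = (4 - 1*1)/(6 + Q² - 5*Q) = (4 - 1)/(6 + Q² - 5*Q) = 3/(6 + Q² - 5*Q))
((-1 + 2)² + D(-10))² = ((-1 + 2)² + 3/(6 + (-10)² - 5*(-10)))² = (1² + 3/(6 + 100 + 50))² = (1 + 3/156)² = (1 + 3*(1/156))² = (1 + 1/52)² = (53/52)² = 2809/2704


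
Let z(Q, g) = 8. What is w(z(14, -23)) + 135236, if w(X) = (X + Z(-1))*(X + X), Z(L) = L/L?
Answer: 135380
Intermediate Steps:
Z(L) = 1
w(X) = 2*X*(1 + X) (w(X) = (X + 1)*(X + X) = (1 + X)*(2*X) = 2*X*(1 + X))
w(z(14, -23)) + 135236 = 2*8*(1 + 8) + 135236 = 2*8*9 + 135236 = 144 + 135236 = 135380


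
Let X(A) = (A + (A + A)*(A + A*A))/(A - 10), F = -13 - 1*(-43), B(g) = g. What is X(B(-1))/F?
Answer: 1/330 ≈ 0.0030303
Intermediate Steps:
F = 30 (F = -13 + 43 = 30)
X(A) = (A + 2*A*(A + A²))/(-10 + A) (X(A) = (A + (2*A)*(A + A²))/(-10 + A) = (A + 2*A*(A + A²))/(-10 + A))
X(B(-1))/F = -(1 + 2*(-1) + 2*(-1)²)/(-10 - 1)/30 = -1*(1 - 2 + 2*1)/(-11)*(1/30) = -1*(-1/11)*(1 - 2 + 2)*(1/30) = -1*(-1/11)*1*(1/30) = (1/11)*(1/30) = 1/330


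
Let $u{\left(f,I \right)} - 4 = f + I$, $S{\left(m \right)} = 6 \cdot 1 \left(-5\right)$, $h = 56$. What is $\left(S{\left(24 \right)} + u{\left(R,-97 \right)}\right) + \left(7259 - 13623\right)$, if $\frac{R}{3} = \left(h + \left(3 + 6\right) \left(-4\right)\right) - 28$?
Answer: $-6511$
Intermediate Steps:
$S{\left(m \right)} = -30$ ($S{\left(m \right)} = 6 \left(-5\right) = -30$)
$R = -24$ ($R = 3 \left(\left(56 + \left(3 + 6\right) \left(-4\right)\right) - 28\right) = 3 \left(\left(56 + 9 \left(-4\right)\right) - 28\right) = 3 \left(\left(56 - 36\right) - 28\right) = 3 \left(20 - 28\right) = 3 \left(-8\right) = -24$)
$u{\left(f,I \right)} = 4 + I + f$ ($u{\left(f,I \right)} = 4 + \left(f + I\right) = 4 + \left(I + f\right) = 4 + I + f$)
$\left(S{\left(24 \right)} + u{\left(R,-97 \right)}\right) + \left(7259 - 13623\right) = \left(-30 - 117\right) + \left(7259 - 13623\right) = \left(-30 - 117\right) - 6364 = -147 - 6364 = -6511$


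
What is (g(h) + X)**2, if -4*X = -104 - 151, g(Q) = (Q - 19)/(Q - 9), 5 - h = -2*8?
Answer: 588289/144 ≈ 4085.3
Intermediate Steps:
h = 21 (h = 5 - (-2)*8 = 5 - 1*(-16) = 5 + 16 = 21)
g(Q) = (-19 + Q)/(-9 + Q)
X = 255/4 (X = -(-104 - 151)/4 = -1/4*(-255) = 255/4 ≈ 63.750)
(g(h) + X)**2 = ((-19 + 21)/(-9 + 21) + 255/4)**2 = (2/12 + 255/4)**2 = ((1/12)*2 + 255/4)**2 = (1/6 + 255/4)**2 = (767/12)**2 = 588289/144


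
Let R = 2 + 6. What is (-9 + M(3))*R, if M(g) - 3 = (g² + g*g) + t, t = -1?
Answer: 88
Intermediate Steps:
M(g) = 2 + 2*g² (M(g) = 3 + ((g² + g*g) - 1) = 3 + ((g² + g²) - 1) = 3 + (2*g² - 1) = 3 + (-1 + 2*g²) = 2 + 2*g²)
R = 8
(-9 + M(3))*R = (-9 + (2 + 2*3²))*8 = (-9 + (2 + 2*9))*8 = (-9 + (2 + 18))*8 = (-9 + 20)*8 = 11*8 = 88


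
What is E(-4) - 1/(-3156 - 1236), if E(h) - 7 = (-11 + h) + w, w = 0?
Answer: -35135/4392 ≈ -7.9998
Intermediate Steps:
E(h) = -4 + h (E(h) = 7 + ((-11 + h) + 0) = 7 + (-11 + h) = -4 + h)
E(-4) - 1/(-3156 - 1236) = (-4 - 4) - 1/(-3156 - 1236) = -8 - 1/(-4392) = -8 - 1*(-1/4392) = -8 + 1/4392 = -35135/4392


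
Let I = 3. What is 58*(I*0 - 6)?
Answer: -348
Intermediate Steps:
58*(I*0 - 6) = 58*(3*0 - 6) = 58*(0 - 6) = 58*(-6) = -348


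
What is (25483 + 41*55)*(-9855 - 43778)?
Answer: -1487672154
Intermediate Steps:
(25483 + 41*55)*(-9855 - 43778) = (25483 + 2255)*(-53633) = 27738*(-53633) = -1487672154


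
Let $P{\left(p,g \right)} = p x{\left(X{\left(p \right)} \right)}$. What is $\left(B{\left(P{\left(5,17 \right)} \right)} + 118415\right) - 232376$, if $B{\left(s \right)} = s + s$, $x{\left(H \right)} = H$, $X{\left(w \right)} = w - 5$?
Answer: $-113961$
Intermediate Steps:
$X{\left(w \right)} = -5 + w$
$P{\left(p,g \right)} = p \left(-5 + p\right)$
$B{\left(s \right)} = 2 s$
$\left(B{\left(P{\left(5,17 \right)} \right)} + 118415\right) - 232376 = \left(2 \cdot 5 \left(-5 + 5\right) + 118415\right) - 232376 = \left(2 \cdot 5 \cdot 0 + 118415\right) - 232376 = \left(2 \cdot 0 + 118415\right) - 232376 = \left(0 + 118415\right) - 232376 = 118415 - 232376 = -113961$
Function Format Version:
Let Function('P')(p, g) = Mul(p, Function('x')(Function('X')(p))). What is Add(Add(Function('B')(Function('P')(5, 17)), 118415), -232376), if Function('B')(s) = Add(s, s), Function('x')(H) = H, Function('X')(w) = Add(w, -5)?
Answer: -113961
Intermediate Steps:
Function('X')(w) = Add(-5, w)
Function('P')(p, g) = Mul(p, Add(-5, p))
Function('B')(s) = Mul(2, s)
Add(Add(Function('B')(Function('P')(5, 17)), 118415), -232376) = Add(Add(Mul(2, Mul(5, Add(-5, 5))), 118415), -232376) = Add(Add(Mul(2, Mul(5, 0)), 118415), -232376) = Add(Add(Mul(2, 0), 118415), -232376) = Add(Add(0, 118415), -232376) = Add(118415, -232376) = -113961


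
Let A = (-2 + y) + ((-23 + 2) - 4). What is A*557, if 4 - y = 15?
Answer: -21166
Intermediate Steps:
y = -11 (y = 4 - 1*15 = 4 - 15 = -11)
A = -38 (A = (-2 - 11) + ((-23 + 2) - 4) = -13 + (-21 - 4) = -13 - 25 = -38)
A*557 = -38*557 = -21166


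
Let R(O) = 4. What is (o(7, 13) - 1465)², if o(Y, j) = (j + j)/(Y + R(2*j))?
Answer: 258855921/121 ≈ 2.1393e+6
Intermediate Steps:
o(Y, j) = 2*j/(4 + Y) (o(Y, j) = (j + j)/(Y + 4) = (2*j)/(4 + Y) = 2*j/(4 + Y))
(o(7, 13) - 1465)² = (2*13/(4 + 7) - 1465)² = (2*13/11 - 1465)² = (2*13*(1/11) - 1465)² = (26/11 - 1465)² = (-16089/11)² = 258855921/121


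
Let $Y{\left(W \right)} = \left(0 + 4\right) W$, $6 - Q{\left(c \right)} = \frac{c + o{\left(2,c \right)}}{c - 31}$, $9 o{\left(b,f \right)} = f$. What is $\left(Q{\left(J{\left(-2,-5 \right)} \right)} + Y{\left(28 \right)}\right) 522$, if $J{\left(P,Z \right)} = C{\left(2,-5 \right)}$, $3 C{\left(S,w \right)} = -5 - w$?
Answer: $61596$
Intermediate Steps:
$o{\left(b,f \right)} = \frac{f}{9}$
$C{\left(S,w \right)} = - \frac{5}{3} - \frac{w}{3}$ ($C{\left(S,w \right)} = \frac{-5 - w}{3} = - \frac{5}{3} - \frac{w}{3}$)
$J{\left(P,Z \right)} = 0$ ($J{\left(P,Z \right)} = - \frac{5}{3} - - \frac{5}{3} = - \frac{5}{3} + \frac{5}{3} = 0$)
$Q{\left(c \right)} = 6 - \frac{10 c}{9 \left(-31 + c\right)}$ ($Q{\left(c \right)} = 6 - \frac{c + \frac{c}{9}}{c - 31} = 6 - \frac{\frac{10}{9} c}{-31 + c} = 6 - \frac{10 c}{9 \left(-31 + c\right)}$)
$Y{\left(W \right)} = 4 W$
$\left(Q{\left(J{\left(-2,-5 \right)} \right)} + Y{\left(28 \right)}\right) 522 = \left(\frac{2 \left(-837 + 22 \cdot 0\right)}{9 \left(-31 + 0\right)} + 4 \cdot 28\right) 522 = \left(\frac{2 \left(-837 + 0\right)}{9 \left(-31\right)} + 112\right) 522 = \left(\frac{2}{9} \left(- \frac{1}{31}\right) \left(-837\right) + 112\right) 522 = \left(6 + 112\right) 522 = 118 \cdot 522 = 61596$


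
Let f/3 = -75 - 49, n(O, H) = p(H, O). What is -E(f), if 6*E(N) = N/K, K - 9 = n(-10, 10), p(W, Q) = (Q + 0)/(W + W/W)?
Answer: 682/89 ≈ 7.6629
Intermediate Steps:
p(W, Q) = Q/(1 + W) (p(W, Q) = Q/(W + 1) = Q/(1 + W))
n(O, H) = O/(1 + H)
K = 89/11 (K = 9 - 10/(1 + 10) = 9 - 10/11 = 89/11 ≈ 8.0909)
f = -372 (f = 3*(-75 - 49) = 3*(-124) = -372)
E(N) = 11*N/534 (E(N) = (N/(89/11))/6 = (N*(11/89))/6 = (11*N/89)/6 = 11*N/534)
-E(f) = -11*(-372)/534 = -1*(-682/89) = 682/89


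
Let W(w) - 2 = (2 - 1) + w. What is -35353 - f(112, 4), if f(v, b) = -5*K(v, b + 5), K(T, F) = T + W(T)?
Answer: -34218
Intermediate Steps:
W(w) = 3 + w (W(w) = 2 + ((2 - 1) + w) = 2 + (1 + w) = 3 + w)
K(T, F) = 3 + 2*T (K(T, F) = T + (3 + T) = 3 + 2*T)
f(v, b) = -15 - 10*v (f(v, b) = -5*(3 + 2*v) = -15 - 10*v)
-35353 - f(112, 4) = -35353 - (-15 - 10*112) = -35353 - (-15 - 1120) = -35353 - 1*(-1135) = -35353 + 1135 = -34218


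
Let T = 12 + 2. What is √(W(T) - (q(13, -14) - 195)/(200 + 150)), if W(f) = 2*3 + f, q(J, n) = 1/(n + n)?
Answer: √402922/140 ≈ 4.5340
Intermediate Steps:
T = 14
q(J, n) = 1/(2*n)
W(f) = 6 + f
√(W(T) - (q(13, -14) - 195)/(200 + 150)) = √((6 + 14) - ((½)/(-14) - 195)/(200 + 150)) = √(20 - ((½)*(-1/14) - 195)/350) = √(20 - (-1/28 - 195)/350) = √(20 - (-5461)/(28*350)) = √(20 - 1*(-5461/9800)) = √(20 + 5461/9800) = √(201461/9800) = √402922/140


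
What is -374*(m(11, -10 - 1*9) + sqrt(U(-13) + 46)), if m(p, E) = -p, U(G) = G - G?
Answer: 4114 - 374*sqrt(46) ≈ 1577.4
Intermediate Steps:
U(G) = 0
-374*(m(11, -10 - 1*9) + sqrt(U(-13) + 46)) = -374*(-1*11 + sqrt(0 + 46)) = -374*(-11 + sqrt(46)) = 4114 - 374*sqrt(46)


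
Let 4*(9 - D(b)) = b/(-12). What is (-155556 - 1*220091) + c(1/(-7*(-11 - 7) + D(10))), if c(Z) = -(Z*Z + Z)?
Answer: -3955572379631/10530025 ≈ -3.7565e+5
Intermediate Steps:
D(b) = 9 + b/48 (D(b) = 9 - b/(4*(-12)) = 9 - b*(-1)/(4*12) = 9 - (-1)*b/48 = 9 + b/48)
c(Z) = -Z - Z² (c(Z) = -(Z² + Z) = -(Z + Z²) = -Z - Z²)
(-155556 - 1*220091) + c(1/(-7*(-11 - 7) + D(10))) = (-155556 - 1*220091) - (1 + 1/(-7*(-11 - 7) + (9 + (1/48)*10)))/(-7*(-11 - 7) + (9 + (1/48)*10)) = (-155556 - 220091) - (1 + 1/(-7*(-18) + (9 + 5/24)))/(-7*(-18) + (9 + 5/24)) = -375647 - (1 + 1/(126 + 221/24))/(126 + 221/24) = -375647 - (1 + 1/(3245/24))/3245/24 = -375647 - 1*24/3245*(1 + 24/3245) = -375647 - 1*24/3245*3269/3245 = -375647 - 78456/10530025 = -3955572379631/10530025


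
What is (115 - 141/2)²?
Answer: 7921/4 ≈ 1980.3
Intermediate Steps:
(115 - 141/2)² = (89/2)² = 7921/4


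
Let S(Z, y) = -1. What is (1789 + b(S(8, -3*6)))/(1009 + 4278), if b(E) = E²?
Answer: 1790/5287 ≈ 0.33857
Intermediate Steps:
(1789 + b(S(8, -3*6)))/(1009 + 4278) = (1789 + (-1)²)/(1009 + 4278) = (1789 + 1)/5287 = 1790*(1/5287) = 1790/5287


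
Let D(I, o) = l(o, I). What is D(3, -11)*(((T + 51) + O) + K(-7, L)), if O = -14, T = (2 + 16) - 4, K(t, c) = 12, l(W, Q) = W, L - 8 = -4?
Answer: -693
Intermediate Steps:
L = 4 (L = 8 - 4 = 4)
T = 14 (T = 18 - 4 = 14)
D(I, o) = o
D(3, -11)*(((T + 51) + O) + K(-7, L)) = -11*(((14 + 51) - 14) + 12) = -11*((65 - 14) + 12) = -11*(51 + 12) = -11*63 = -693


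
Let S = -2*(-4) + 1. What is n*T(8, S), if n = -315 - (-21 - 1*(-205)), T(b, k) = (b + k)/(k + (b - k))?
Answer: -8483/8 ≈ -1060.4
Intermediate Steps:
S = 9 (S = 8 + 1 = 9)
T(b, k) = (b + k)/b
n = -499 (n = -315 - (-21 + 205) = -315 - 1*184 = -315 - 184 = -499)
n*T(8, S) = -499*(8 + 9)/8 = -499*17/8 = -8483/8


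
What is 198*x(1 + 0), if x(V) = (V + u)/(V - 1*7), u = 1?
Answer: -66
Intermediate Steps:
x(V) = (1 + V)/(-7 + V) (x(V) = (V + 1)/(V - 1*7) = (1 + V)/(V - 7) = (1 + V)/(-7 + V))
198*x(1 + 0) = 198*((1 + (1 + 0))/(-7 + (1 + 0))) = 198*((1 + 1)/(-7 + 1)) = 198*(2/(-6)) = 198*(-⅙*2) = 198*(-⅓) = -66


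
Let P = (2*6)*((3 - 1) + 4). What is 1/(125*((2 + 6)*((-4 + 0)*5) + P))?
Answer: -1/11000 ≈ -9.0909e-5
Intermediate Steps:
P = 72 (P = 12*(2 + 4) = 12*6 = 72)
1/(125*((2 + 6)*((-4 + 0)*5) + P)) = 1/(125*((2 + 6)*((-4 + 0)*5) + 72)) = 1/(125*(8*(-4*5) + 72)) = 1/(125*(8*(-20) + 72)) = 1/(125*(-160 + 72)) = 1/(125*(-88)) = 1/(-11000) = -1/11000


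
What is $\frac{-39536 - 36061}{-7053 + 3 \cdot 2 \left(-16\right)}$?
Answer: $\frac{25199}{2383} \approx 10.574$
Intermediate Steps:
$\frac{-39536 - 36061}{-7053 + 3 \cdot 2 \left(-16\right)} = - \frac{75597}{-7053 + 6 \left(-16\right)} = - \frac{75597}{-7053 - 96} = - \frac{75597}{-7149} = \left(-75597\right) \left(- \frac{1}{7149}\right) = \frac{25199}{2383}$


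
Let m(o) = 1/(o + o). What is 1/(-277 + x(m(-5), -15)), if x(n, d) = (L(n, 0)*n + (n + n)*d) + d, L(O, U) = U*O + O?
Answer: -100/28899 ≈ -0.0034603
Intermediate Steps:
m(o) = 1/(2*o)
L(O, U) = O + O*U (L(O, U) = O*U + O = O + O*U)
x(n, d) = d + n² + 2*d*n (x(n, d) = ((n*(1 + 0))*n + (n + n)*d) + d = ((n*1)*n + (2*n)*d) + d = (n*n + 2*d*n) + d = (n² + 2*d*n) + d = d + n² + 2*d*n)
1/(-277 + x(m(-5), -15)) = 1/(-277 + (-15 + ((½)/(-5))² + 2*(-15)*((½)/(-5)))) = 1/(-277 + (-15 + ((½)*(-⅕))² + 2*(-15)*((½)*(-⅕)))) = 1/(-277 + (-15 + (-⅒)² + 2*(-15)*(-⅒))) = 1/(-277 + (-15 + 1/100 + 3)) = 1/(-277 - 1199/100) = 1/(-28899/100) = -100/28899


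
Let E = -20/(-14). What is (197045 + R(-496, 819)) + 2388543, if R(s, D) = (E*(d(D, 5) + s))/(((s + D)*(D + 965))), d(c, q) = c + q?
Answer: 1303661226774/504203 ≈ 2.5856e+6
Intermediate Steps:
E = 10/7 (E = -20*(-1/14) = 10/7 ≈ 1.4286)
R(s, D) = (50/7 + 10*D/7 + 10*s/7)/((965 + D)*(D + s)) (R(s, D) = (10*((D + 5) + s)/7)/(((s + D)*(D + 965))) = (10*((5 + D) + s)/7)/(((D + s)*(965 + D))) = (10*(5 + D + s)/7)/(((965 + D)*(D + s))) = (50/7 + 10*D/7 + 10*s/7)*(1/((965 + D)*(D + s))) = (50/7 + 10*D/7 + 10*s/7)/((965 + D)*(D + s)))
(197045 + R(-496, 819)) + 2388543 = (197045 + 10*(5 + 819 - 496)/(7*(819² + 965*819 + 965*(-496) + 819*(-496)))) + 2388543 = (197045 + (10/7)*328/(670761 + 790335 - 478640 - 406224)) + 2388543 = (197045 + (10/7)*328/576232) + 2388543 = (197045 + (10/7)*(1/576232)*328) + 2388543 = (197045 + 410/504203) + 2388543 = 99350680545/504203 + 2388543 = 1303661226774/504203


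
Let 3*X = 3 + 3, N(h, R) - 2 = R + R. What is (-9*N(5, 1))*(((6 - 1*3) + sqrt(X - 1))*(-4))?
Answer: 576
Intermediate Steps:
N(h, R) = 2 + 2*R (N(h, R) = 2 + (R + R) = 2 + 2*R)
X = 2 (X = (3 + 3)/3 = (1/3)*6 = 2)
(-9*N(5, 1))*(((6 - 1*3) + sqrt(X - 1))*(-4)) = (-9*(2 + 2*1))*(((6 - 1*3) + sqrt(2 - 1))*(-4)) = (-9*(2 + 2))*(((6 - 3) + sqrt(1))*(-4)) = (-9*4)*((3 + 1)*(-4)) = -144*(-4) = -36*(-16) = 576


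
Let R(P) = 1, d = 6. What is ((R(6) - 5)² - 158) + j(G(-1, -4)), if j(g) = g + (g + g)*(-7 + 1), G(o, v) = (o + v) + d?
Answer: -153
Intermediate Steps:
G(o, v) = 6 + o + v (G(o, v) = (o + v) + 6 = 6 + o + v)
j(g) = -11*g (j(g) = g + (2*g)*(-6) = g - 12*g = -11*g)
((R(6) - 5)² - 158) + j(G(-1, -4)) = ((1 - 5)² - 158) - 11*(6 - 1 - 4) = ((-4)² - 158) - 11*1 = (16 - 158) - 11 = -142 - 11 = -153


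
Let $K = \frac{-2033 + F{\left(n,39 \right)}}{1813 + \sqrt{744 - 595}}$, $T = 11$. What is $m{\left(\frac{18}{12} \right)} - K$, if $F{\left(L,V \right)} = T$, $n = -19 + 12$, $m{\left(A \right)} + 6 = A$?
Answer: $- \frac{2781201}{821705} - \frac{1011 \sqrt{149}}{1643410} \approx -3.3922$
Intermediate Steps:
$m{\left(A \right)} = -6 + A$
$n = -7$
$F{\left(L,V \right)} = 11$
$K = - \frac{2022}{1813 + \sqrt{149}}$ ($K = \frac{-2033 + 11}{1813 + \sqrt{744 - 595}} = - \frac{2022}{1813 + \sqrt{149}} \approx -1.1078$)
$m{\left(\frac{18}{12} \right)} - K = \left(-6 + \frac{18}{12}\right) - \left(- \frac{1832943}{1643410} + \frac{1011 \sqrt{149}}{1643410}\right) = \left(-6 + 18 \cdot \frac{1}{12}\right) + \left(\frac{1832943}{1643410} - \frac{1011 \sqrt{149}}{1643410}\right) = \left(-6 + \frac{3}{2}\right) + \left(\frac{1832943}{1643410} - \frac{1011 \sqrt{149}}{1643410}\right) = - \frac{9}{2} + \left(\frac{1832943}{1643410} - \frac{1011 \sqrt{149}}{1643410}\right) = - \frac{2781201}{821705} - \frac{1011 \sqrt{149}}{1643410}$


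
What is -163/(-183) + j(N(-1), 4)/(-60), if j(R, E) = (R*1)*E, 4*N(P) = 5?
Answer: 197/244 ≈ 0.80738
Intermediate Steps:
N(P) = 5/4 (N(P) = (¼)*5 = 5/4)
j(R, E) = E*R (j(R, E) = R*E = E*R)
-163/(-183) + j(N(-1), 4)/(-60) = -163/(-183) + (4*(5/4))/(-60) = -163*(-1/183) + 5*(-1/60) = 163/183 - 1/12 = 197/244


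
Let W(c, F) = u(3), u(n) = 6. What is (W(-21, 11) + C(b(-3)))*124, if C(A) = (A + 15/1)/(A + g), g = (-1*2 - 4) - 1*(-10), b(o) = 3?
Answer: 7440/7 ≈ 1062.9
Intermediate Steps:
W(c, F) = 6
g = 4 (g = (-2 - 4) + 10 = -6 + 10 = 4)
C(A) = (15 + A)/(4 + A) (C(A) = (A + 15/1)/(A + 4) = (A + 15*1)/(4 + A) = (A + 15)/(4 + A) = (15 + A)/(4 + A))
(W(-21, 11) + C(b(-3)))*124 = (6 + (15 + 3)/(4 + 3))*124 = (6 + 18/7)*124 = (60/7)*124 = 7440/7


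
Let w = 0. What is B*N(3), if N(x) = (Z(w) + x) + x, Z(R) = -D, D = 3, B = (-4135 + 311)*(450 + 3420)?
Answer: -44396640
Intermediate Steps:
B = -14798880 (B = -3824*3870 = -14798880)
Z(R) = -3 (Z(R) = -1*3 = -3)
N(x) = -3 + 2*x (N(x) = (-3 + x) + x = -3 + 2*x)
B*N(3) = -14798880*(-3 + 2*3) = -14798880*(-3 + 6) = -14798880*3 = -44396640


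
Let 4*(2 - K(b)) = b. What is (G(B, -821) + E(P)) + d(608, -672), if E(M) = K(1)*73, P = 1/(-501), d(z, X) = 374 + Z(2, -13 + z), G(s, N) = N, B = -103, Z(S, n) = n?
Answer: 1103/4 ≈ 275.75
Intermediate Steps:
K(b) = 2 - b/4
d(z, X) = 361 + z (d(z, X) = 374 + (-13 + z) = 361 + z)
P = -1/501 ≈ -0.0019960
E(M) = 511/4 (E(M) = (2 - 1/4*1)*73 = (2 - 1/4)*73 = (7/4)*73 = 511/4)
(G(B, -821) + E(P)) + d(608, -672) = (-821 + 511/4) + (361 + 608) = -2773/4 + 969 = 1103/4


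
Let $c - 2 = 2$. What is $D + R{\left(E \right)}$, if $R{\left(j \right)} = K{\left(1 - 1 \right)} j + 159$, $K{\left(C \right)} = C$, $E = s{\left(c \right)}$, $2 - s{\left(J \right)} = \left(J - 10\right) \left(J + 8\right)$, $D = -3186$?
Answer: $-3027$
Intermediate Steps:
$c = 4$ ($c = 2 + 2 = 4$)
$s{\left(J \right)} = 2 - \left(-10 + J\right) \left(8 + J\right)$ ($s{\left(J \right)} = 2 - \left(J - 10\right) \left(J + 8\right) = 2 - \left(-10 + J\right) \left(8 + J\right)$)
$E = 74$ ($E = 82 - 4^{2} + 2 \cdot 4 = 82 - 16 + 8 = 74$)
$R{\left(j \right)} = 159$ ($R{\left(j \right)} = \left(1 - 1\right) j + 159 = 0 j + 159 = 0 + 159 = 159$)
$D + R{\left(E \right)} = -3186 + 159 = -3027$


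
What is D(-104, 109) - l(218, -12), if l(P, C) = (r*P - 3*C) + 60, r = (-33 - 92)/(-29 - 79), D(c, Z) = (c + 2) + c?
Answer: -29933/54 ≈ -554.31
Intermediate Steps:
D(c, Z) = 2 + 2*c (D(c, Z) = (2 + c) + c = 2 + 2*c)
r = 125/108 (r = -125/(-108) = -125*(-1/108) = 125/108 ≈ 1.1574)
l(P, C) = 60 - 3*C + 125*P/108 (l(P, C) = (125*P/108 - 3*C) + 60 = (-3*C + 125*P/108) + 60 = 60 - 3*C + 125*P/108)
D(-104, 109) - l(218, -12) = (2 + 2*(-104)) - (60 - 3*(-12) + (125/108)*218) = (2 - 208) - (60 + 36 + 13625/54) = -206 - 1*18809/54 = -206 - 18809/54 = -29933/54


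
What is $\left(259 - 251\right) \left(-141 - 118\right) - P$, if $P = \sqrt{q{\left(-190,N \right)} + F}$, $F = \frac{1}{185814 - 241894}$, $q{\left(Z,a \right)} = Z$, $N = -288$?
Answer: $-2072 - \frac{i \sqrt{37346479505}}{14020} \approx -2072.0 - 13.784 i$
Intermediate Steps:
$F = - \frac{1}{56080}$ ($F = \frac{1}{-56080} = - \frac{1}{56080} \approx -1.7832 \cdot 10^{-5}$)
$P = \frac{i \sqrt{37346479505}}{14020}$ ($P = \sqrt{-190 - \frac{1}{56080}} = \sqrt{- \frac{10655201}{56080}} = \frac{i \sqrt{37346479505}}{14020} \approx 13.784 i$)
$\left(259 - 251\right) \left(-141 - 118\right) - P = \left(259 - 251\right) \left(-141 - 118\right) - \frac{i \sqrt{37346479505}}{14020} = 8 \left(-259\right) - \frac{i \sqrt{37346479505}}{14020} = -2072 - \frac{i \sqrt{37346479505}}{14020}$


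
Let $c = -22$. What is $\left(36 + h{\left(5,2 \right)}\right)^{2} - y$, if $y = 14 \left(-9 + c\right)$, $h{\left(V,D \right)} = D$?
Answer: $1878$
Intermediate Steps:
$y = -434$ ($y = 14 \left(-9 - 22\right) = 14 \left(-31\right) = -434$)
$\left(36 + h{\left(5,2 \right)}\right)^{2} - y = \left(36 + 2\right)^{2} - -434 = 38^{2} + 434 = 1444 + 434 = 1878$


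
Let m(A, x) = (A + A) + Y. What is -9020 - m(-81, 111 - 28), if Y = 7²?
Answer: -8907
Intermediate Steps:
Y = 49
m(A, x) = 49 + 2*A (m(A, x) = (A + A) + 49 = 2*A + 49 = 49 + 2*A)
-9020 - m(-81, 111 - 28) = -9020 - (49 + 2*(-81)) = -9020 - (49 - 162) = -9020 - 1*(-113) = -9020 + 113 = -8907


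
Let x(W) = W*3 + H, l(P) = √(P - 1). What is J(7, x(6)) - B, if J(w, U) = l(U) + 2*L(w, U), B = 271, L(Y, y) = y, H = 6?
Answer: -223 + √23 ≈ -218.20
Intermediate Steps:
l(P) = √(-1 + P)
x(W) = 6 + 3*W (x(W) = W*3 + 6 = 3*W + 6 = 6 + 3*W)
J(w, U) = √(-1 + U) + 2*U
J(7, x(6)) - B = (√(-1 + (6 + 3*6)) + 2*(6 + 3*6)) - 1*271 = (√(-1 + (6 + 18)) + 2*(6 + 18)) - 271 = (√(-1 + 24) + 2*24) - 271 = (√23 + 48) - 271 = (48 + √23) - 271 = -223 + √23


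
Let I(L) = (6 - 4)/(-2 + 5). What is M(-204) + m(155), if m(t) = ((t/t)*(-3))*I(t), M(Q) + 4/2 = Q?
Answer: -208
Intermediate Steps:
M(Q) = -2 + Q
I(L) = ⅔ (I(L) = 2/3 = 2*(⅓) = ⅔)
m(t) = -2 (m(t) = ((t/t)*(-3))*(⅔) = (1*(-3))*(⅔) = -3*⅔ = -2)
M(-204) + m(155) = (-2 - 204) - 2 = -206 - 2 = -208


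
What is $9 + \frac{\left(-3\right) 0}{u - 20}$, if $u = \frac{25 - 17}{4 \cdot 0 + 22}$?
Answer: $9$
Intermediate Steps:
$u = \frac{4}{11}$ ($u = \frac{8}{0 + 22} = \frac{8}{22} = 8 \cdot \frac{1}{22} = \frac{4}{11} \approx 0.36364$)
$9 + \frac{\left(-3\right) 0}{u - 20} = 9 + \frac{\left(-3\right) 0}{\frac{4}{11} - 20} = 9 + \frac{1}{- \frac{216}{11}} \cdot 0 = 9 - 0 = 9 + 0 = 9$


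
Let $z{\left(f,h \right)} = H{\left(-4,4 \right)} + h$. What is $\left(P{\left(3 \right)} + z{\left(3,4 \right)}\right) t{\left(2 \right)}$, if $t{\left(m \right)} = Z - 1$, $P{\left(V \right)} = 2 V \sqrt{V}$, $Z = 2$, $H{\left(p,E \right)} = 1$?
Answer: $5 + 6 \sqrt{3} \approx 15.392$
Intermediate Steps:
$z{\left(f,h \right)} = 1 + h$
$P{\left(V \right)} = 2 V^{\frac{3}{2}}$
$t{\left(m \right)} = 1$ ($t{\left(m \right)} = 2 - 1 = 1$)
$\left(P{\left(3 \right)} + z{\left(3,4 \right)}\right) t{\left(2 \right)} = \left(2 \cdot 3^{\frac{3}{2}} + \left(1 + 4\right)\right) 1 = \left(2 \cdot 3 \sqrt{3} + 5\right) 1 = \left(6 \sqrt{3} + 5\right) 1 = \left(5 + 6 \sqrt{3}\right) 1 = 5 + 6 \sqrt{3}$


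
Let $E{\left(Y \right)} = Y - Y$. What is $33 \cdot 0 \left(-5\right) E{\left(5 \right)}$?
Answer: $0$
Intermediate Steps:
$E{\left(Y \right)} = 0$
$33 \cdot 0 \left(-5\right) E{\left(5 \right)} = 33 \cdot 0 \left(-5\right) 0 = 33 \cdot 0 \cdot 0 = 0 \cdot 0 = 0$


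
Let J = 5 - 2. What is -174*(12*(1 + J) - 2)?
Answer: -8004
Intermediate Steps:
J = 3
-174*(12*(1 + J) - 2) = -174*(12*(1 + 3) - 2) = -174*(12*4 - 2) = -174*(48 - 2) = -174*46 = -8004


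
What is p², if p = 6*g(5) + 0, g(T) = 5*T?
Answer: 22500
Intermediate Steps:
p = 150 (p = 6*(5*5) + 0 = 6*25 + 0 = 150 + 0 = 150)
p² = 150² = 22500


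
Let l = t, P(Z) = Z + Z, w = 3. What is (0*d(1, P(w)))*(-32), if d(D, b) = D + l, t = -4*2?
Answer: 0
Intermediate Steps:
t = -8
P(Z) = 2*Z
l = -8
d(D, b) = -8 + D (d(D, b) = D - 8 = -8 + D)
(0*d(1, P(w)))*(-32) = (0*(-8 + 1))*(-32) = (0*(-7))*(-32) = 0*(-32) = 0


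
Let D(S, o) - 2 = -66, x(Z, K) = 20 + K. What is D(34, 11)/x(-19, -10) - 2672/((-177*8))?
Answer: -3994/885 ≈ -4.5130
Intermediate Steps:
D(S, o) = -64 (D(S, o) = 2 - 66 = -64)
D(34, 11)/x(-19, -10) - 2672/((-177*8)) = -64/(20 - 10) - 2672/((-177*8)) = -64/10 - 2672/(-1416) = -64*1/10 - 2672*(-1/1416) = -32/5 + 334/177 = -3994/885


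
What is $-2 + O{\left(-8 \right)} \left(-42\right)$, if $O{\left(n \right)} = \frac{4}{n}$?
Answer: $19$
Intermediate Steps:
$-2 + O{\left(-8 \right)} \left(-42\right) = -2 + \frac{4}{-8} \left(-42\right) = -2 + 4 \left(- \frac{1}{8}\right) \left(-42\right) = -2 - -21 = -2 + 21 = 19$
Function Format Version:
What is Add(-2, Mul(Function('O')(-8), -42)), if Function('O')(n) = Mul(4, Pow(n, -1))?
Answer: 19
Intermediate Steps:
Add(-2, Mul(Function('O')(-8), -42)) = Add(-2, Mul(Mul(4, Pow(-8, -1)), -42)) = Add(-2, Mul(Mul(4, Rational(-1, 8)), -42)) = Add(-2, Mul(Rational(-1, 2), -42)) = Add(-2, 21) = 19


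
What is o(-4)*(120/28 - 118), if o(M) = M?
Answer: 3184/7 ≈ 454.86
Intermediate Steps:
o(-4)*(120/28 - 118) = -4*(120/28 - 118) = -4*(120*(1/28) - 118) = -4*(30/7 - 118) = -4*(-796/7) = 3184/7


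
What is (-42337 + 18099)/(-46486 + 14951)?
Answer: 24238/31535 ≈ 0.76861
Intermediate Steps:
(-42337 + 18099)/(-46486 + 14951) = -24238/(-31535) = -24238*(-1/31535) = 24238/31535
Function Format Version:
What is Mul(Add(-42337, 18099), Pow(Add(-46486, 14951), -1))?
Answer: Rational(24238, 31535) ≈ 0.76861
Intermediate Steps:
Mul(Add(-42337, 18099), Pow(Add(-46486, 14951), -1)) = Mul(-24238, Pow(-31535, -1)) = Mul(-24238, Rational(-1, 31535)) = Rational(24238, 31535)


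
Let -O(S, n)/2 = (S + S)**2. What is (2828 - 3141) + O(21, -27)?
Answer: -3841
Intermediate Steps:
O(S, n) = -8*S**2 (O(S, n) = -2*(S + S)**2 = -2*4*S**2 = -8*S**2)
(2828 - 3141) + O(21, -27) = (2828 - 3141) - 8*21**2 = -313 - 8*441 = -313 - 3528 = -3841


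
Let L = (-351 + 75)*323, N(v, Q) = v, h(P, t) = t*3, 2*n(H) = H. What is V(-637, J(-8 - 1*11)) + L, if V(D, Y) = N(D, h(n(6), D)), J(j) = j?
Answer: -89785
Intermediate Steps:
n(H) = H/2
h(P, t) = 3*t
V(D, Y) = D
L = -89148 (L = -276*323 = -89148)
V(-637, J(-8 - 1*11)) + L = -637 - 89148 = -89785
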